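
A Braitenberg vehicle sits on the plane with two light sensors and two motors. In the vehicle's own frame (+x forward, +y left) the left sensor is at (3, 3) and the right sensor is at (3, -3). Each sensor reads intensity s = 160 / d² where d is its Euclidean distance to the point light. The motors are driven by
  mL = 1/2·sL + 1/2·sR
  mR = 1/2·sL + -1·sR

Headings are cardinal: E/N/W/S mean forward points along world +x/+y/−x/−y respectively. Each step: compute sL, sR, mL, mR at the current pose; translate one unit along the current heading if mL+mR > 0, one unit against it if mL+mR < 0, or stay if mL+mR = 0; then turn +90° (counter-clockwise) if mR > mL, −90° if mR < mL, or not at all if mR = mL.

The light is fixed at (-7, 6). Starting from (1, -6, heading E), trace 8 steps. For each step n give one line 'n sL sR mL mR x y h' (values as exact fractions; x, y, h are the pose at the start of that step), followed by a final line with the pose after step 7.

n=0: pose=(1,-6,E); sL=80/101, sR=80/173; mL=10960/17473, mR=-1160/17473; mL+mR=9800/17473 → advance +1; mR−mL=-120/173 → turn -1·90°
n=1: pose=(2,-6,S); sL=160/369, sR=160/261; mL=5600/10701, mR=-4240/10701; mL+mR=1360/10701 → advance +1; mR−mL=-80/87 → turn -1·90°
n=2: pose=(2,-7,W); sL=40/73, sR=20/17; mL=1070/1241, mR=-1120/1241; mL+mR=-50/1241 → advance -1; mR−mL=-30/17 → turn -1·90°
n=3: pose=(3,-7,N); sL=160/149, sR=160/269; mL=33440/40081, mR=-2320/40081; mL+mR=31120/40081 → advance +1; mR−mL=-240/269 → turn -1·90°
n=4: pose=(3,-6,E); sL=16/25, sR=80/197; mL=2576/4925, mR=-424/4925; mL+mR=2152/4925 → advance +1; mR−mL=-120/197 → turn -1·90°
n=5: pose=(4,-6,S); sL=160/421, sR=160/289; mL=56800/121669, mR=-44240/121669; mL+mR=12560/121669 → advance +1; mR−mL=-240/289 → turn -1·90°
n=6: pose=(4,-7,W); sL=1/2, sR=40/41; mL=121/164, mR=-119/164; mL+mR=1/82 → advance +1; mR−mL=-60/41 → turn -1·90°
n=7: pose=(3,-7,N); sL=160/149, sR=160/269; mL=33440/40081, mR=-2320/40081; mL+mR=31120/40081 → advance +1; mR−mL=-240/269 → turn -1·90°

0 80/101 80/173 10960/17473 -1160/17473 1 -6 E
1 160/369 160/261 5600/10701 -4240/10701 2 -6 S
2 40/73 20/17 1070/1241 -1120/1241 2 -7 W
3 160/149 160/269 33440/40081 -2320/40081 3 -7 N
4 16/25 80/197 2576/4925 -424/4925 3 -6 E
5 160/421 160/289 56800/121669 -44240/121669 4 -6 S
6 1/2 40/41 121/164 -119/164 4 -7 W
7 160/149 160/269 33440/40081 -2320/40081 3 -7 N
final 3 -6 E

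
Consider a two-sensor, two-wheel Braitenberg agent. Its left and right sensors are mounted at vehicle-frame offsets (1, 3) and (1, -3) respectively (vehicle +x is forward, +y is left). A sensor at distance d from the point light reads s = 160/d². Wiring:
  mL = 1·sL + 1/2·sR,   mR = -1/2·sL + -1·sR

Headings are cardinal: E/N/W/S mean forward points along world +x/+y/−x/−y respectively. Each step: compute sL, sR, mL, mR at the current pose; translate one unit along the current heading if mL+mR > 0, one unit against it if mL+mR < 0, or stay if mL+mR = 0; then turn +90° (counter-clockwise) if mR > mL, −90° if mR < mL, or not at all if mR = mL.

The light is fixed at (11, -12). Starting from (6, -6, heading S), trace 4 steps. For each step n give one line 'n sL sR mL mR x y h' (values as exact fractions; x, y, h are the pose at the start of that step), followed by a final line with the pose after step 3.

n=0: pose=(6,-6,S); sL=160/29, sR=160/89; mL=16560/2581, mR=-11760/2581; mL+mR=4800/2581 → advance +1; mR−mL=-28320/2581 → turn -1·90°
n=1: pose=(6,-7,W); sL=4, sR=8/5; mL=24/5, mR=-18/5; mL+mR=6/5 → advance +1; mR−mL=-42/5 → turn -1·90°
n=2: pose=(5,-7,N); sL=160/117, sR=32/9; mL=368/117, mR=-496/117; mL+mR=-128/117 → advance -1; mR−mL=-96/13 → turn -1·90°
n=3: pose=(5,-8,E); sL=80/37, sR=80/13; mL=2520/481, mR=-3480/481; mL+mR=-960/481 → advance -1; mR−mL=-6000/481 → turn -1·90°

0 160/29 160/89 16560/2581 -11760/2581 6 -6 S
1 4 8/5 24/5 -18/5 6 -7 W
2 160/117 32/9 368/117 -496/117 5 -7 N
3 80/37 80/13 2520/481 -3480/481 5 -8 E
final 4 -8 S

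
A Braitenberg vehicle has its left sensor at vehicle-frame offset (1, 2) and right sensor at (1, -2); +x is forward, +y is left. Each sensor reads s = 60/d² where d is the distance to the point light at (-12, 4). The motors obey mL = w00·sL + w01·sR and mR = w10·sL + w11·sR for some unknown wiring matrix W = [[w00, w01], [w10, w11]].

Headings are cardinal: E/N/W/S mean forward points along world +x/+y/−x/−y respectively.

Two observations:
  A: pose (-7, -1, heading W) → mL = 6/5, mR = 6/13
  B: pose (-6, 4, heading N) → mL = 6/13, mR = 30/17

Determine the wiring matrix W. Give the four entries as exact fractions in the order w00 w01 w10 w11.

obs A: pose=(-7,-1,W) → sL=12/13, sR=12/5, mL=6/5, mR=6/13
obs B: pose=(-6,4,N) → sL=60/17, sR=12/13, mL=6/13, mR=30/17
sensor matrix S = [[12/13, 12/5], [60/17, 12/13]]; det S = -21888/2873
solve [mL_A; mL_B] = S·[w00; w01] and [mR_A; mR_B] = S·[w10; w11]:
  w00 = 0, w01 = 1/2, w10 = 1/2, w11 = 0

0 1/2 1/2 0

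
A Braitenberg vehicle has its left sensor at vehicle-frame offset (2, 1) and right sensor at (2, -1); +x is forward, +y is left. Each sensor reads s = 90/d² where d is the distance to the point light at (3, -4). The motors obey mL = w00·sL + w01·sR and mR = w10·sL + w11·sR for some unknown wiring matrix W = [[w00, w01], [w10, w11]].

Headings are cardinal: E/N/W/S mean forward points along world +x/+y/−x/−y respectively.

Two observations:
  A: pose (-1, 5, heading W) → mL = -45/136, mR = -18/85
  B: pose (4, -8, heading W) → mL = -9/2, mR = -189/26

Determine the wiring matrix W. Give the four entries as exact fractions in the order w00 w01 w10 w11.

0 -1/2 1/2 -1

obs A: pose=(-1,5,W) → sL=9/10, sR=45/68, mL=-45/136, mR=-18/85
obs B: pose=(4,-8,W) → sL=45/13, sR=9, mL=-9/2, mR=-189/26
sensor matrix S = [[9/10, 45/68], [45/13, 9]]; det S = 25677/4420
solve [mL_A; mL_B] = S·[w00; w01] and [mR_A; mR_B] = S·[w10; w11]:
  w00 = 0, w01 = -1/2, w10 = 1/2, w11 = -1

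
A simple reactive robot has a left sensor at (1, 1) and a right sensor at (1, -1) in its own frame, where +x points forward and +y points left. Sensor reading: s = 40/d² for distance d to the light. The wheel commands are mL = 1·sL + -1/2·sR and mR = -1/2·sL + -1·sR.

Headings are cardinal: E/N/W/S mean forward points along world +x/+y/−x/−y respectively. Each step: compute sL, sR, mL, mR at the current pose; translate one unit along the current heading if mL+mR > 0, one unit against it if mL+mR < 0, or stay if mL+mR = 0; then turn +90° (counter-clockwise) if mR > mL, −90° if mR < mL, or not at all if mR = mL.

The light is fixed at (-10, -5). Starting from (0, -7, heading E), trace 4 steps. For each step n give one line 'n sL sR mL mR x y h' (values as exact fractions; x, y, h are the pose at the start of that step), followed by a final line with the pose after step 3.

n=0: pose=(0,-7,E); sL=20/61, sR=4/13; mL=138/793, mR=-374/793; mL+mR=-236/793 → advance -1; mR−mL=-512/793 → turn -1·90°
n=1: pose=(-1,-7,S); sL=40/109, sR=40/73; mL=740/7957, mR=-5820/7957; mL+mR=-5080/7957 → advance -1; mR−mL=-6560/7957 → turn -1·90°
n=2: pose=(-1,-6,W); sL=10/17, sR=5/8; mL=75/272, mR=-125/136; mL+mR=-175/272 → advance -1; mR−mL=-325/272 → turn -1·90°
n=3: pose=(0,-6,N); sL=40/81, sR=40/121; mL=3220/9801, mR=-5660/9801; mL+mR=-2440/9801 → advance -1; mR−mL=-2960/3267 → turn -1·90°

0 20/61 4/13 138/793 -374/793 0 -7 E
1 40/109 40/73 740/7957 -5820/7957 -1 -7 S
2 10/17 5/8 75/272 -125/136 -1 -6 W
3 40/81 40/121 3220/9801 -5660/9801 0 -6 N
final 0 -7 E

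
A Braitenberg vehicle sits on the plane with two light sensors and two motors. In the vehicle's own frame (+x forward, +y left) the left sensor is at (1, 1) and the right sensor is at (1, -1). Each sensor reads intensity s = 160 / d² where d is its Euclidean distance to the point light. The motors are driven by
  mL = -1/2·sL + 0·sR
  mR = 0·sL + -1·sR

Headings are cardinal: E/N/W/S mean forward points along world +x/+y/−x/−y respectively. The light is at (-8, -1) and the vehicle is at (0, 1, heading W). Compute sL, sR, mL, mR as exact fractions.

left sensor world pos  = (-1, 0); dL² = 50
right sensor world pos = (-1, 2); dR² = 58
sL = 160/50 = 16/5
sR = 160/58 = 80/29
mL = -1/2·sL + 0·sR = -8/5
mR = 0·sL + -1·sR = -80/29

16/5 80/29 -8/5 -80/29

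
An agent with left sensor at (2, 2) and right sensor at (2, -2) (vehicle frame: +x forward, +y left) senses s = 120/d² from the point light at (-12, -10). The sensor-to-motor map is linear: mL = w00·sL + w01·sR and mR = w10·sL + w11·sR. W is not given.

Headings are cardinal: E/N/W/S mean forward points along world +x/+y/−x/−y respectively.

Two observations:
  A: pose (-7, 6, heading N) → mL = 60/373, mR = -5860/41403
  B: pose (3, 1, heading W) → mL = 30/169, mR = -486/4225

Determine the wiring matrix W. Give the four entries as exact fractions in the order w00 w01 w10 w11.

0 1/2 1/2 -1

obs A: pose=(-7,6,N) → sL=40/111, sR=120/373, mL=60/373, mR=-5860/41403
obs B: pose=(3,1,W) → sL=12/25, sR=60/169, mL=30/169, mR=-486/4225
sensor matrix S = [[40/111, 120/373], [12/25, 60/169]]; det S = -308864/11661845
solve [mL_A; mL_B] = S·[w00; w01] and [mR_A; mR_B] = S·[w10; w11]:
  w00 = 0, w01 = 1/2, w10 = 1/2, w11 = -1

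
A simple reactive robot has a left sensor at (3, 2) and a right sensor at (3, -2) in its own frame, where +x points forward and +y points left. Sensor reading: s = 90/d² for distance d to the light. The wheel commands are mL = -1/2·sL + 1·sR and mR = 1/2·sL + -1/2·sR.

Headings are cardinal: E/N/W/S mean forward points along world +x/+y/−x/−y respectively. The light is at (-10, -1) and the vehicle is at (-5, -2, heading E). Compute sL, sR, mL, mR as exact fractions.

left sensor world pos  = (-2, 0); dL² = 65
right sensor world pos = (-2, -4); dR² = 73
sL = 90/65 = 18/13
sR = 90/73 = 90/73
mL = -1/2·sL + 1·sR = 513/949
mR = 1/2·sL + -1/2·sR = 72/949

18/13 90/73 513/949 72/949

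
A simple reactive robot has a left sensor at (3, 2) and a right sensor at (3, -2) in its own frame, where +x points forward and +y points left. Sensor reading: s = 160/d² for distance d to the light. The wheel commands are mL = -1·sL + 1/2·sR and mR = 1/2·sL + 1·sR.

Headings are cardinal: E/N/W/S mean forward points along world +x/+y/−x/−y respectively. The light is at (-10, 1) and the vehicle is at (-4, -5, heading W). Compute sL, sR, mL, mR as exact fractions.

left sensor world pos  = (-7, -7); dL² = 73
right sensor world pos = (-7, -3); dR² = 25
sL = 160/73 = 160/73
sR = 160/25 = 32/5
mL = -1·sL + 1/2·sR = 368/365
mR = 1/2·sL + 1·sR = 2736/365

160/73 32/5 368/365 2736/365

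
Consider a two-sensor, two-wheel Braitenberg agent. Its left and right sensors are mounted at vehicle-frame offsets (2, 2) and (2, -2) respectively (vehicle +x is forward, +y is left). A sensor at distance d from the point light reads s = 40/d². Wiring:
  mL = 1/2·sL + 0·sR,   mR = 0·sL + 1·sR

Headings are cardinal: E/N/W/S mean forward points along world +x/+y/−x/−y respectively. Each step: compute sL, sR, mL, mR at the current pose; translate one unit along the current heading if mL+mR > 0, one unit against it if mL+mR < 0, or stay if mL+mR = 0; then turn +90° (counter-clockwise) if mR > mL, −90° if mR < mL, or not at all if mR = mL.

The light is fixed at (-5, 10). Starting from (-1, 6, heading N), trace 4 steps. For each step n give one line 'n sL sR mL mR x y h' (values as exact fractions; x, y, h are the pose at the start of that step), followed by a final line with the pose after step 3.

n=0: pose=(-1,6,N); sL=5, sR=1; mL=5/2, mR=1; mL+mR=7/2 → advance +1; mR−mL=-3/2 → turn -1·90°
n=1: pose=(-1,7,E); sL=40/37, sR=40/61; mL=20/37, mR=40/61; mL+mR=2700/2257 → advance +1; mR−mL=260/2257 → turn +1·90°
n=2: pose=(0,7,N); sL=4, sR=4/5; mL=2, mR=4/5; mL+mR=14/5 → advance +1; mR−mL=-6/5 → turn -1·90°
n=3: pose=(0,8,E); sL=40/49, sR=8/13; mL=20/49, mR=8/13; mL+mR=652/637 → advance +1; mR−mL=132/637 → turn +1·90°

0 5 1 5/2 1 -1 6 N
1 40/37 40/61 20/37 40/61 -1 7 E
2 4 4/5 2 4/5 0 7 N
3 40/49 8/13 20/49 8/13 0 8 E
final 1 8 N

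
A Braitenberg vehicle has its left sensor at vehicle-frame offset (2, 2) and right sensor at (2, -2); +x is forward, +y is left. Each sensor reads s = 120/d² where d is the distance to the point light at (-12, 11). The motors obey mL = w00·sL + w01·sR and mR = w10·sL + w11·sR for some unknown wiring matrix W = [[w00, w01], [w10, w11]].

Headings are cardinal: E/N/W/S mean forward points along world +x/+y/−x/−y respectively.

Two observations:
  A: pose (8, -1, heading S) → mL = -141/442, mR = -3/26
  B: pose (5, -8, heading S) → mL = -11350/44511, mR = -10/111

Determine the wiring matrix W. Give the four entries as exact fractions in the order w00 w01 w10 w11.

obs A: pose=(8,-1,S) → sL=3/17, sR=3/13, mL=-141/442, mR=-3/26
obs B: pose=(5,-8,S) → sL=60/401, sR=20/111, mL=-11350/44511, mR=-10/111
sensor matrix S = [[3/17, 3/13], [60/401, 20/111]]; det S = -8960/3278977
solve [mL_A; mL_B] = S·[w00; w01] and [mR_A; mR_B] = S·[w10; w11]:
  w00 = -1/2, w01 = -1, w10 = 0, w11 = -1/2

-1/2 -1 0 -1/2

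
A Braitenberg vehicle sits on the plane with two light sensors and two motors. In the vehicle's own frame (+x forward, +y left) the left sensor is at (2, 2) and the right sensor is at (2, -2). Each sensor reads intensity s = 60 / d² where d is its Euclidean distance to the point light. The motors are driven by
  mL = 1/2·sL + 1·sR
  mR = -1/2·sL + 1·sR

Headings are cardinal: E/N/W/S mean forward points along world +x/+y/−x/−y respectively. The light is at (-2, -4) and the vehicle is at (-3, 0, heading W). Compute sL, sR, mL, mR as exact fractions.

60/13 4/3 142/39 -38/39

left sensor world pos  = (-5, -2); dL² = 13
right sensor world pos = (-5, 2); dR² = 45
sL = 60/13 = 60/13
sR = 60/45 = 4/3
mL = 1/2·sL + 1·sR = 142/39
mR = -1/2·sL + 1·sR = -38/39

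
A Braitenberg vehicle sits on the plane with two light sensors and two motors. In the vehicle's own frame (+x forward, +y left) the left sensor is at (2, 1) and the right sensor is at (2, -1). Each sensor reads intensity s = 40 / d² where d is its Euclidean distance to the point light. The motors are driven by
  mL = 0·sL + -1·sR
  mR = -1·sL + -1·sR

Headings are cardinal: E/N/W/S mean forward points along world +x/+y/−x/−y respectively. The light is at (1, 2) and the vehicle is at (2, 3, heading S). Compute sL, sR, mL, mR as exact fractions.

8 40 -40 -48

left sensor world pos  = (3, 1); dL² = 5
right sensor world pos = (1, 1); dR² = 1
sL = 40/5 = 8
sR = 40/1 = 40
mL = 0·sL + -1·sR = -40
mR = -1·sL + -1·sR = -48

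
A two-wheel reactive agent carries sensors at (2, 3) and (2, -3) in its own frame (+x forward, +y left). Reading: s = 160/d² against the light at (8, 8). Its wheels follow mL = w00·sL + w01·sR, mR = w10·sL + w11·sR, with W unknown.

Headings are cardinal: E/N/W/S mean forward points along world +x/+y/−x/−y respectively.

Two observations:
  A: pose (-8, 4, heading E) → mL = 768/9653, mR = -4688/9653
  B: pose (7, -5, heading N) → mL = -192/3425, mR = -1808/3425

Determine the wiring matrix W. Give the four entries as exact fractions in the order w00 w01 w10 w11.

1/2 -1/2 -1 1/2

obs A: pose=(-8,4,E) → sL=160/197, sR=32/49, mL=768/9653, mR=-4688/9653
obs B: pose=(7,-5,N) → sL=160/137, sR=32/25, mL=-192/3425, mR=-1808/3425
sensor matrix S = [[160/197, 32/49], [160/137, 32/25]]; det S = 1830912/6612305
solve [mL_A; mL_B] = S·[w00; w01] and [mR_A; mR_B] = S·[w10; w11]:
  w00 = 1/2, w01 = -1/2, w10 = -1, w11 = 1/2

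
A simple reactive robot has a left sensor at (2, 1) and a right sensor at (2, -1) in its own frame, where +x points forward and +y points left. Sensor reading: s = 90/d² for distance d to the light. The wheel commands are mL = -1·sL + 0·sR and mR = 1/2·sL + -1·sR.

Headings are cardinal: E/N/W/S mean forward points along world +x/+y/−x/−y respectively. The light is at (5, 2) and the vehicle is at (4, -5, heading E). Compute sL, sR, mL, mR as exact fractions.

left sensor world pos  = (6, -4); dL² = 37
right sensor world pos = (6, -6); dR² = 65
sL = 90/37 = 90/37
sR = 90/65 = 18/13
mL = -1·sL + 0·sR = -90/37
mR = 1/2·sL + -1·sR = -81/481

90/37 18/13 -90/37 -81/481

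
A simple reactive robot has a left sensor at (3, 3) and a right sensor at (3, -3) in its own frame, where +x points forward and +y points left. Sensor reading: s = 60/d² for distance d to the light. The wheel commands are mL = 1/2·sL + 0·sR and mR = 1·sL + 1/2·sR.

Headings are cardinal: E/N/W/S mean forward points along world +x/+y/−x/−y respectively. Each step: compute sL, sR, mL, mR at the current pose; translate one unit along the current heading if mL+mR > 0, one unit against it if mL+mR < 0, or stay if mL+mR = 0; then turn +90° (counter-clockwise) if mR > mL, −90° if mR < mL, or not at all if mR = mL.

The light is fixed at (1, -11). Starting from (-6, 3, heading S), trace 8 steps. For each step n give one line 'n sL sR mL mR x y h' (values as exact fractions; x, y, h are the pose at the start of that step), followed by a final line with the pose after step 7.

0 60/137 60/221 30/137 17370/30277 -6 3 S
1 15/68 15/29 15/136 945/1972 -6 2 E
2 60/337 12/53 30/337 5202/17861 -5 2 N
3 30/101 6/37 15/101 1413/3737 -5 3 W
4 60/137 60/221 30/137 17370/30277 -6 3 S
5 15/68 15/29 15/136 945/1972 -6 2 E
6 60/337 12/53 30/337 5202/17861 -5 2 N
7 30/101 6/37 15/101 1413/3737 -5 3 W
final -6 3 S

n=0: pose=(-6,3,S); sL=60/137, sR=60/221; mL=30/137, mR=17370/30277; mL+mR=24000/30277 → advance +1; mR−mL=10740/30277 → turn +1·90°
n=1: pose=(-6,2,E); sL=15/68, sR=15/29; mL=15/136, mR=945/1972; mL+mR=2325/3944 → advance +1; mR−mL=1455/3944 → turn +1·90°
n=2: pose=(-5,2,N); sL=60/337, sR=12/53; mL=30/337, mR=5202/17861; mL+mR=6792/17861 → advance +1; mR−mL=3612/17861 → turn +1·90°
n=3: pose=(-5,3,W); sL=30/101, sR=6/37; mL=15/101, mR=1413/3737; mL+mR=1968/3737 → advance +1; mR−mL=858/3737 → turn +1·90°
n=4: pose=(-6,3,S); sL=60/137, sR=60/221; mL=30/137, mR=17370/30277; mL+mR=24000/30277 → advance +1; mR−mL=10740/30277 → turn +1·90°
n=5: pose=(-6,2,E); sL=15/68, sR=15/29; mL=15/136, mR=945/1972; mL+mR=2325/3944 → advance +1; mR−mL=1455/3944 → turn +1·90°
n=6: pose=(-5,2,N); sL=60/337, sR=12/53; mL=30/337, mR=5202/17861; mL+mR=6792/17861 → advance +1; mR−mL=3612/17861 → turn +1·90°
n=7: pose=(-5,3,W); sL=30/101, sR=6/37; mL=15/101, mR=1413/3737; mL+mR=1968/3737 → advance +1; mR−mL=858/3737 → turn +1·90°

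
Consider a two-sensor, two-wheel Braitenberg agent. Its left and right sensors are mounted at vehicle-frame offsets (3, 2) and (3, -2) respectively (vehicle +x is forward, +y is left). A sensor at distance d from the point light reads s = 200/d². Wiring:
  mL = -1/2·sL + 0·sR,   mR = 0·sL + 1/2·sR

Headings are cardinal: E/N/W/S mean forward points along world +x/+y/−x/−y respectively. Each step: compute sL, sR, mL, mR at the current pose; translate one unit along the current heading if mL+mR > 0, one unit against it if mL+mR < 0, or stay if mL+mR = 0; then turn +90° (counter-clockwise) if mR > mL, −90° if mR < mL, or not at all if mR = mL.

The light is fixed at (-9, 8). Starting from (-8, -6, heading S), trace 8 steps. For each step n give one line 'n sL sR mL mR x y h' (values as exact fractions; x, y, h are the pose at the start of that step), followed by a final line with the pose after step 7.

0 100/149 20/29 -50/149 10/29 -8 -6 S
1 40/37 40/61 -20/37 20/61 -8 -7 E
2 50/37 50/37 -25/37 25/37 -9 -7 N
3 100/149 100/89 -50/149 50/89 -9 -7 W
4 8/13 200/333 -4/13 100/333 -10 -7 S
5 50/37 10/13 -25/37 5/13 -10 -6 E
6 200/137 200/121 -100/137 100/121 -11 -6 N
7 4/5 100/73 -2/5 50/73 -11 -5 W
final -12 -5 S

n=0: pose=(-8,-6,S); sL=100/149, sR=20/29; mL=-50/149, mR=10/29; mL+mR=40/4321 → advance +1; mR−mL=2940/4321 → turn +1·90°
n=1: pose=(-8,-7,E); sL=40/37, sR=40/61; mL=-20/37, mR=20/61; mL+mR=-480/2257 → advance -1; mR−mL=1960/2257 → turn +1·90°
n=2: pose=(-9,-7,N); sL=50/37, sR=50/37; mL=-25/37, mR=25/37; mL+mR=0 → advance +0; mR−mL=50/37 → turn +1·90°
n=3: pose=(-9,-7,W); sL=100/149, sR=100/89; mL=-50/149, mR=50/89; mL+mR=3000/13261 → advance +1; mR−mL=11900/13261 → turn +1·90°
n=4: pose=(-10,-7,S); sL=8/13, sR=200/333; mL=-4/13, mR=100/333; mL+mR=-32/4329 → advance -1; mR−mL=2632/4329 → turn +1·90°
n=5: pose=(-10,-6,E); sL=50/37, sR=10/13; mL=-25/37, mR=5/13; mL+mR=-140/481 → advance -1; mR−mL=510/481 → turn +1·90°
n=6: pose=(-11,-6,N); sL=200/137, sR=200/121; mL=-100/137, mR=100/121; mL+mR=1600/16577 → advance +1; mR−mL=25800/16577 → turn +1·90°
n=7: pose=(-11,-5,W); sL=4/5, sR=100/73; mL=-2/5, mR=50/73; mL+mR=104/365 → advance +1; mR−mL=396/365 → turn +1·90°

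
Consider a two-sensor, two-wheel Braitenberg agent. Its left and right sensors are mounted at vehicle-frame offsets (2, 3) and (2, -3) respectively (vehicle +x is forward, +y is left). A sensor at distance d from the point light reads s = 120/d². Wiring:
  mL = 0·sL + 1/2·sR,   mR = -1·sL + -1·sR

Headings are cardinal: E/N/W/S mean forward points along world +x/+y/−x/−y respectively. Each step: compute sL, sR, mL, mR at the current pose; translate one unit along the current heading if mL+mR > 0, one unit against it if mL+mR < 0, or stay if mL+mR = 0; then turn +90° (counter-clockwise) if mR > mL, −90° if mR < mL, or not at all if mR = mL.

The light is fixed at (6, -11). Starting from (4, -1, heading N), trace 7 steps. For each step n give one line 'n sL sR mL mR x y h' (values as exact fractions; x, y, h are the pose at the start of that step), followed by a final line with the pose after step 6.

n=0: pose=(4,-1,N); sL=120/169, sR=24/29; mL=12/29, mR=-7536/4901; mL+mR=-5508/4901 → advance -1; mR−mL=-9564/4901 → turn -1·90°
n=1: pose=(4,-2,E); sL=5/6, sR=10/3; mL=5/3, mR=-25/6; mL+mR=-5/2 → advance -1; mR−mL=-35/6 → turn -1·90°
n=2: pose=(3,-2,S); sL=120/49, sR=24/17; mL=12/17, mR=-3216/833; mL+mR=-2628/833 → advance -1; mR−mL=-3804/833 → turn -1·90°
n=3: pose=(3,-1,W); sL=60/37, sR=60/97; mL=30/97, mR=-8040/3589; mL+mR=-6930/3589 → advance -1; mR−mL=-9150/3589 → turn -1·90°
n=4: pose=(4,-1,N); sL=120/169, sR=24/29; mL=12/29, mR=-7536/4901; mL+mR=-5508/4901 → advance -1; mR−mL=-9564/4901 → turn -1·90°
n=5: pose=(4,-2,E); sL=5/6, sR=10/3; mL=5/3, mR=-25/6; mL+mR=-5/2 → advance -1; mR−mL=-35/6 → turn -1·90°
n=6: pose=(3,-2,S); sL=120/49, sR=24/17; mL=12/17, mR=-3216/833; mL+mR=-2628/833 → advance -1; mR−mL=-3804/833 → turn -1·90°

0 120/169 24/29 12/29 -7536/4901 4 -1 N
1 5/6 10/3 5/3 -25/6 4 -2 E
2 120/49 24/17 12/17 -3216/833 3 -2 S
3 60/37 60/97 30/97 -8040/3589 3 -1 W
4 120/169 24/29 12/29 -7536/4901 4 -1 N
5 5/6 10/3 5/3 -25/6 4 -2 E
6 120/49 24/17 12/17 -3216/833 3 -2 S
final 3 -1 W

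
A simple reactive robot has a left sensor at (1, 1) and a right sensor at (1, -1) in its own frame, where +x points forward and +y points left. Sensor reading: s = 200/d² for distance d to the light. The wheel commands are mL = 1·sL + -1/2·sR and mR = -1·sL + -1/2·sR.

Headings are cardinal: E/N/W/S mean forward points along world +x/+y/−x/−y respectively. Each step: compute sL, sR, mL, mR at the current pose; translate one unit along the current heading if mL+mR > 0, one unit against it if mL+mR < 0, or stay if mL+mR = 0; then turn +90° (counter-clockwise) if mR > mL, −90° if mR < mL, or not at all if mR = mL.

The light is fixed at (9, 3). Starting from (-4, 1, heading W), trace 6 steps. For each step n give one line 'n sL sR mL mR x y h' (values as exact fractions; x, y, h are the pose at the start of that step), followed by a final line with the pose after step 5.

n=0: pose=(-4,1,W); sL=40/41, sR=200/197; mL=3780/8077, mR=-11980/8077; mL+mR=-200/197 → advance -1; mR−mL=-80/41 → turn -1·90°
n=1: pose=(-3,1,N); sL=20/17, sR=100/61; mL=370/1037, mR=-2070/1037; mL+mR=-100/61 → advance -1; mR−mL=-40/17 → turn -1·90°
n=2: pose=(-3,0,E); sL=8/5, sR=200/137; mL=596/685, mR=-1596/685; mL+mR=-200/137 → advance -1; mR−mL=-16/5 → turn -1·90°
n=3: pose=(-4,0,S); sL=5/4, sR=50/53; mL=165/212, mR=-365/212; mL+mR=-50/53 → advance -1; mR−mL=-5/2 → turn -1·90°
n=4: pose=(-4,1,W); sL=40/41, sR=200/197; mL=3780/8077, mR=-11980/8077; mL+mR=-200/197 → advance -1; mR−mL=-80/41 → turn -1·90°
n=5: pose=(-3,1,N); sL=20/17, sR=100/61; mL=370/1037, mR=-2070/1037; mL+mR=-100/61 → advance -1; mR−mL=-40/17 → turn -1·90°

0 40/41 200/197 3780/8077 -11980/8077 -4 1 W
1 20/17 100/61 370/1037 -2070/1037 -3 1 N
2 8/5 200/137 596/685 -1596/685 -3 0 E
3 5/4 50/53 165/212 -365/212 -4 0 S
4 40/41 200/197 3780/8077 -11980/8077 -4 1 W
5 20/17 100/61 370/1037 -2070/1037 -3 1 N
final -3 0 E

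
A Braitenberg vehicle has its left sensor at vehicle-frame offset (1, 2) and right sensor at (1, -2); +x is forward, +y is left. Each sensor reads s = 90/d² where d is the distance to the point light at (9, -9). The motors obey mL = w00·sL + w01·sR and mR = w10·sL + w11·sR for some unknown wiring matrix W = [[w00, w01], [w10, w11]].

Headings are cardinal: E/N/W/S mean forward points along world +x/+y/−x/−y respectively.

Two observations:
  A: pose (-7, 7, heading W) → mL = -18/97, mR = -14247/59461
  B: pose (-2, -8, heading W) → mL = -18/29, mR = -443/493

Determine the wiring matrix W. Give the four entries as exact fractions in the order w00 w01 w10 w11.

obs A: pose=(-7,7,W) → sL=18/97, sR=90/613, mL=-18/97, mR=-14247/59461
obs B: pose=(-2,-8,W) → sL=18/29, sR=10/17, mL=-18/29, mR=-443/493
sensor matrix S = [[18/97, 90/613], [18/29, 10/17]]; det S = 528480/29314273
solve [mL_A; mL_B] = S·[w00; w01] and [mR_A; mR_B] = S·[w10; w11]:
  w00 = -1, w01 = 0, w10 = -1/2, w11 = -1

-1 0 -1/2 -1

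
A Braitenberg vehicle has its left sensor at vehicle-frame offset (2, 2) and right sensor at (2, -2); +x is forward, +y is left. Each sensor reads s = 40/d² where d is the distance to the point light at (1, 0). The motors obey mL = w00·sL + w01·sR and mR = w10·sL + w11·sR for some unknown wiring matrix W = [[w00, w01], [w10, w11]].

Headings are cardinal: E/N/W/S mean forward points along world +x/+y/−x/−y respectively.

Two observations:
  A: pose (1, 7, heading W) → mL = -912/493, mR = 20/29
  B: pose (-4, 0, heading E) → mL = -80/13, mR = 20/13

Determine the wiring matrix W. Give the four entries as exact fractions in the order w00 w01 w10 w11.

obs A: pose=(1,7,W) → sL=40/29, sR=8/17, mL=-912/493, mR=20/29
obs B: pose=(-4,0,E) → sL=40/13, sR=40/13, mL=-80/13, mR=20/13
sensor matrix S = [[40/29, 8/17], [40/13, 40/13]]; det S = 17920/6409
solve [mL_A; mL_B] = S·[w00; w01] and [mR_A; mR_B] = S·[w10; w11]:
  w00 = -1, w01 = -1, w10 = 1/2, w11 = 0

-1 -1 1/2 0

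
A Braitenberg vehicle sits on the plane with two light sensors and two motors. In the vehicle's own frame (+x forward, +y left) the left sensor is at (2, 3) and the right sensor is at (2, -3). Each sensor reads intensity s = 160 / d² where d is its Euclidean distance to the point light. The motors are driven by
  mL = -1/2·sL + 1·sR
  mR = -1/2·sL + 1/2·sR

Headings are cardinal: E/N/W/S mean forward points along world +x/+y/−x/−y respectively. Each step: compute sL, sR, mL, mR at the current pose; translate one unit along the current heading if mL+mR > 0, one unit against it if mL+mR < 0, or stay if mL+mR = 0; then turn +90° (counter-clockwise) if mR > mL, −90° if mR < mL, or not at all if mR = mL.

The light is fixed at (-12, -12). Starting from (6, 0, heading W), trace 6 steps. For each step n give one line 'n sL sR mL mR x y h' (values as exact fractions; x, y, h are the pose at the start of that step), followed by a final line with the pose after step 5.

0 160/337 160/481 15440/162097 -11520/162097 6 0 W
1 20/49 40/149 470/7301 -510/7301 5 0 N
2 160/557 32/85 11024/47345 2112/47345 5 -1 E
3 80/261 80/153 1640/4437 160/1479 6 -1 S
4 32/61 32/85 592/5185 -384/5185 6 -2 W
5 8/17 5/17 1/17 -3/34 5 -2 N
final 5 -3 E

n=0: pose=(6,0,W); sL=160/337, sR=160/481; mL=15440/162097, mR=-11520/162097; mL+mR=3920/162097 → advance +1; mR−mL=-80/481 → turn -1·90°
n=1: pose=(5,0,N); sL=20/49, sR=40/149; mL=470/7301, mR=-510/7301; mL+mR=-40/7301 → advance -1; mR−mL=-20/149 → turn -1·90°
n=2: pose=(5,-1,E); sL=160/557, sR=32/85; mL=11024/47345, mR=2112/47345; mL+mR=13136/47345 → advance +1; mR−mL=-16/85 → turn -1·90°
n=3: pose=(6,-1,S); sL=80/261, sR=80/153; mL=1640/4437, mR=160/1479; mL+mR=2120/4437 → advance +1; mR−mL=-40/153 → turn -1·90°
n=4: pose=(6,-2,W); sL=32/61, sR=32/85; mL=592/5185, mR=-384/5185; mL+mR=208/5185 → advance +1; mR−mL=-16/85 → turn -1·90°
n=5: pose=(5,-2,N); sL=8/17, sR=5/17; mL=1/17, mR=-3/34; mL+mR=-1/34 → advance -1; mR−mL=-5/34 → turn -1·90°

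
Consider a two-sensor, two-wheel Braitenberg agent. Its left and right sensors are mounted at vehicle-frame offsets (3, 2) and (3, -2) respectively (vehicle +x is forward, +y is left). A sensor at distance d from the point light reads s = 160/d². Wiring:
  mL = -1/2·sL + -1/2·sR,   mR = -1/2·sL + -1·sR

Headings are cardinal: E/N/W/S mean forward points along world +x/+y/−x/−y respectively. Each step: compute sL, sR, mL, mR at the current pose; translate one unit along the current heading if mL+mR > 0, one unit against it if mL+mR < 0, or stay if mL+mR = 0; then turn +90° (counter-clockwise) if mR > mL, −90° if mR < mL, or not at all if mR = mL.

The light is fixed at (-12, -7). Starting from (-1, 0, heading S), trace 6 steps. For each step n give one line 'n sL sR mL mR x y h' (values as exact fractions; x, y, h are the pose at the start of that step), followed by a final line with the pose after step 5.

0 32/37 160/97 -4512/3589 -7472/3589 -1 0 S
1 8/5 40/41 -264/205 -364/205 -1 1 W
2 160/221 160/317 -43040/70057 -60720/70057 0 1 N
3 80/153 16/25 -2224/3825 -3448/3825 0 0 E
4 32/37 160/97 -4512/3589 -7472/3589 -1 0 S
5 8/5 40/41 -264/205 -364/205 -1 1 W
final 0 1 N

n=0: pose=(-1,0,S); sL=32/37, sR=160/97; mL=-4512/3589, mR=-7472/3589; mL+mR=-11984/3589 → advance -1; mR−mL=-80/97 → turn -1·90°
n=1: pose=(-1,1,W); sL=8/5, sR=40/41; mL=-264/205, mR=-364/205; mL+mR=-628/205 → advance -1; mR−mL=-20/41 → turn -1·90°
n=2: pose=(0,1,N); sL=160/221, sR=160/317; mL=-43040/70057, mR=-60720/70057; mL+mR=-103760/70057 → advance -1; mR−mL=-80/317 → turn -1·90°
n=3: pose=(0,0,E); sL=80/153, sR=16/25; mL=-2224/3825, mR=-3448/3825; mL+mR=-5672/3825 → advance -1; mR−mL=-8/25 → turn -1·90°
n=4: pose=(-1,0,S); sL=32/37, sR=160/97; mL=-4512/3589, mR=-7472/3589; mL+mR=-11984/3589 → advance -1; mR−mL=-80/97 → turn -1·90°
n=5: pose=(-1,1,W); sL=8/5, sR=40/41; mL=-264/205, mR=-364/205; mL+mR=-628/205 → advance -1; mR−mL=-20/41 → turn -1·90°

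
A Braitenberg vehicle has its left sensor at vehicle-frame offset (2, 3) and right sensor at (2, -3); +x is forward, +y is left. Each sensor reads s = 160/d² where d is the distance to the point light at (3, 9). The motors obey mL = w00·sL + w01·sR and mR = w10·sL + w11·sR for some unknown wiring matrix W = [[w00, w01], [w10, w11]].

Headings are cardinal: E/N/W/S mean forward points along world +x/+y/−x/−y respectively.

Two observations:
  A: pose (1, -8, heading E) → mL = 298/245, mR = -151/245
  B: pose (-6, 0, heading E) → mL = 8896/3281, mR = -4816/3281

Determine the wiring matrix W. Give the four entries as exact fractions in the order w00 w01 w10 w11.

1 1 -1 1/2

obs A: pose=(1,-8,E) → sL=40/49, sR=2/5, mL=298/245, mR=-151/245
obs B: pose=(-6,0,E) → sL=32/17, sR=160/193, mL=8896/3281, mR=-4816/3281
sensor matrix S = [[40/49, 2/5], [32/17, 160/193]]; det S = -61248/803845
solve [mL_A; mL_B] = S·[w00; w01] and [mR_A; mR_B] = S·[w10; w11]:
  w00 = 1, w01 = 1, w10 = -1, w11 = 1/2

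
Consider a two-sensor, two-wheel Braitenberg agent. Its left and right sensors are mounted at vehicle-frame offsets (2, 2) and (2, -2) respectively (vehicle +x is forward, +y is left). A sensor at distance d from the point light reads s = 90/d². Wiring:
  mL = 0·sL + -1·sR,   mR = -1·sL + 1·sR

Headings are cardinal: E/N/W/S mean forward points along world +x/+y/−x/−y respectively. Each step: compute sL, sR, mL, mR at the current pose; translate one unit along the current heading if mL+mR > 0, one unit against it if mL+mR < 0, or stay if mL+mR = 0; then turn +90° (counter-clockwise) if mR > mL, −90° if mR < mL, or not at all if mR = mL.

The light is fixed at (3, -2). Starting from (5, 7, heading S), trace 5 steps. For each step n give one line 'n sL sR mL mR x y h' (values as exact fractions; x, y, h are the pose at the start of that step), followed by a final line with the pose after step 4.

0 18/13 90/49 -90/49 288/637 5 7 S
1 9/16 9/8 -9/8 9/16 5 8 E
2 18/29 10/17 -10/17 -16/493 4 8 N
3 9/5 45/61 -45/61 -324/305 4 7 W
4 90/121 90/137 -90/137 -1440/16577 5 7 N
final 5 6 W

n=0: pose=(5,7,S); sL=18/13, sR=90/49; mL=-90/49, mR=288/637; mL+mR=-18/13 → advance -1; mR−mL=1458/637 → turn +1·90°
n=1: pose=(5,8,E); sL=9/16, sR=9/8; mL=-9/8, mR=9/16; mL+mR=-9/16 → advance -1; mR−mL=27/16 → turn +1·90°
n=2: pose=(4,8,N); sL=18/29, sR=10/17; mL=-10/17, mR=-16/493; mL+mR=-18/29 → advance -1; mR−mL=274/493 → turn +1·90°
n=3: pose=(4,7,W); sL=9/5, sR=45/61; mL=-45/61, mR=-324/305; mL+mR=-9/5 → advance -1; mR−mL=-99/305 → turn -1·90°
n=4: pose=(5,7,N); sL=90/121, sR=90/137; mL=-90/137, mR=-1440/16577; mL+mR=-90/121 → advance -1; mR−mL=9450/16577 → turn +1·90°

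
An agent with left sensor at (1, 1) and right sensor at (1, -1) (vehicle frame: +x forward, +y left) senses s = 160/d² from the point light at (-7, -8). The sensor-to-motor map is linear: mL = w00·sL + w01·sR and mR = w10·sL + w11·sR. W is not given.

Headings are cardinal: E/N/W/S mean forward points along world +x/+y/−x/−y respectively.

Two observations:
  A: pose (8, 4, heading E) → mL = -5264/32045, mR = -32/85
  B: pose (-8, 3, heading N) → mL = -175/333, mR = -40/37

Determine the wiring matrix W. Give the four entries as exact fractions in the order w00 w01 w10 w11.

-1 1/2 -1 0

obs A: pose=(8,4,E) → sL=32/85, sR=160/377, mL=-5264/32045, mR=-32/85
obs B: pose=(-8,3,N) → sL=40/37, sR=10/9, mL=-175/333, mR=-40/37
sensor matrix S = [[32/85, 160/377], [40/37, 10/9]]; det S = -86464/2134197
solve [mL_A; mL_B] = S·[w00; w01] and [mR_A; mR_B] = S·[w10; w11]:
  w00 = -1, w01 = 1/2, w10 = -1, w11 = 0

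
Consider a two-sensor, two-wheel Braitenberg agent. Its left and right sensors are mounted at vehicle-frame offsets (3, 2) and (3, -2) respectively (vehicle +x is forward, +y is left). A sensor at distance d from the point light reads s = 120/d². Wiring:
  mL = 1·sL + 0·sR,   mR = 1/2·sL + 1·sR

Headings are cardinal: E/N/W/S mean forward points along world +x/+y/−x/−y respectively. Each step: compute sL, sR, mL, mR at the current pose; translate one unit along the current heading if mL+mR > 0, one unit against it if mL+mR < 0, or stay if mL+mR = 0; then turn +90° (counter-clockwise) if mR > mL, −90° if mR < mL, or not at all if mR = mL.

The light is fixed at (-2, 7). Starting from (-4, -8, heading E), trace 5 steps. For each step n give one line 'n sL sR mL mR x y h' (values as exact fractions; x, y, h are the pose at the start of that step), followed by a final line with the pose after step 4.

n=0: pose=(-4,-8,E); sL=12/17, sR=12/29; mL=12/17, mR=378/493; mL+mR=726/493 → advance +1; mR−mL=30/493 → turn +1·90°
n=1: pose=(-3,-8,N); sL=40/51, sR=24/29; mL=40/51, mR=1804/1479; mL+mR=988/493 → advance +1; mR−mL=644/1479 → turn +1·90°
n=2: pose=(-3,-7,W); sL=15/34, sR=3/4; mL=15/34, mR=33/34; mL+mR=24/17 → advance +1; mR−mL=9/17 → turn +1·90°
n=3: pose=(-4,-7,S); sL=120/289, sR=24/61; mL=120/289, mR=10596/17629; mL+mR=17916/17629 → advance +1; mR−mL=3276/17629 → turn +1·90°
n=4: pose=(-4,-8,E); sL=12/17, sR=12/29; mL=12/17, mR=378/493; mL+mR=726/493 → advance +1; mR−mL=30/493 → turn +1·90°

0 12/17 12/29 12/17 378/493 -4 -8 E
1 40/51 24/29 40/51 1804/1479 -3 -8 N
2 15/34 3/4 15/34 33/34 -3 -7 W
3 120/289 24/61 120/289 10596/17629 -4 -7 S
4 12/17 12/29 12/17 378/493 -4 -8 E
final -3 -8 N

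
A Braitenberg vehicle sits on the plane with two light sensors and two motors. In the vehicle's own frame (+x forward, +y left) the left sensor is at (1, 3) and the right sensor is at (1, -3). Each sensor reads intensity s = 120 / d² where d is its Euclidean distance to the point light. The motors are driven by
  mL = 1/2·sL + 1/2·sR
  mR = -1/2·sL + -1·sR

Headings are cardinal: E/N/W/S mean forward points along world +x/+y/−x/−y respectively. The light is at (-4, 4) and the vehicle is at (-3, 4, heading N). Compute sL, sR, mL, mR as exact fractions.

left sensor world pos  = (-6, 5); dL² = 5
right sensor world pos = (0, 5); dR² = 17
sL = 120/5 = 24
sR = 120/17 = 120/17
mL = 1/2·sL + 1/2·sR = 264/17
mR = -1/2·sL + -1·sR = -324/17

24 120/17 264/17 -324/17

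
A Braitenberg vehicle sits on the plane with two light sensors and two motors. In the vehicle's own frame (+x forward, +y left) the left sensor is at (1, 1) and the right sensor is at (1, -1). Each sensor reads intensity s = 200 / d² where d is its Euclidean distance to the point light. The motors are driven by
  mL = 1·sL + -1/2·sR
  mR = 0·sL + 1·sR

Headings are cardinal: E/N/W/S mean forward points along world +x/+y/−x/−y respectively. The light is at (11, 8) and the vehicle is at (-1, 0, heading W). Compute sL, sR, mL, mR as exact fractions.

left sensor world pos  = (-2, -1); dL² = 250
right sensor world pos = (-2, 1); dR² = 218
sL = 200/250 = 4/5
sR = 200/218 = 100/109
mL = 1·sL + -1/2·sR = 186/545
mR = 0·sL + 1·sR = 100/109

4/5 100/109 186/545 100/109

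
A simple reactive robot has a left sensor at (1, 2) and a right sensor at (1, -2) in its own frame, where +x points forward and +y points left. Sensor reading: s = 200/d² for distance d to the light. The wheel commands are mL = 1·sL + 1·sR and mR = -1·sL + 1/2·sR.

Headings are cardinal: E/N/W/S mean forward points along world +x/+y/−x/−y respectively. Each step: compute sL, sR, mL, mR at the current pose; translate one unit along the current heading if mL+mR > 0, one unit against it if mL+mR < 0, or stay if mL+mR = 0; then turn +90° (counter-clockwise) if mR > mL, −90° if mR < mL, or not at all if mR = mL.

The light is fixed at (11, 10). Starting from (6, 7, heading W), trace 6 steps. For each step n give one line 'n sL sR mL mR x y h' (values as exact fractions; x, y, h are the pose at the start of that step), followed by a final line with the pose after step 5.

n=0: pose=(6,7,W); sL=200/61, sR=200/37; mL=19600/2257, mR=-1300/2257; mL+mR=300/37 → advance +1; mR−mL=-20900/2257 → turn -1·90°
n=1: pose=(5,7,N); sL=50/17, sR=10; mL=220/17, mR=35/17; mL+mR=15 → advance +1; mR−mL=-185/17 → turn -1·90°
n=2: pose=(5,8,E); sL=8, sR=200/41; mL=528/41, mR=-228/41; mL+mR=300/41 → advance +1; mR−mL=-756/41 → turn -1·90°
n=3: pose=(6,8,S); sL=100/9, sR=100/29; mL=3800/261, mR=-2450/261; mL+mR=150/29 → advance +1; mR−mL=-6250/261 → turn -1·90°
n=4: pose=(6,7,W); sL=200/61, sR=200/37; mL=19600/2257, mR=-1300/2257; mL+mR=300/37 → advance +1; mR−mL=-20900/2257 → turn -1·90°
n=5: pose=(5,7,N); sL=50/17, sR=10; mL=220/17, mR=35/17; mL+mR=15 → advance +1; mR−mL=-185/17 → turn -1·90°

0 200/61 200/37 19600/2257 -1300/2257 6 7 W
1 50/17 10 220/17 35/17 5 7 N
2 8 200/41 528/41 -228/41 5 8 E
3 100/9 100/29 3800/261 -2450/261 6 8 S
4 200/61 200/37 19600/2257 -1300/2257 6 7 W
5 50/17 10 220/17 35/17 5 7 N
final 5 8 E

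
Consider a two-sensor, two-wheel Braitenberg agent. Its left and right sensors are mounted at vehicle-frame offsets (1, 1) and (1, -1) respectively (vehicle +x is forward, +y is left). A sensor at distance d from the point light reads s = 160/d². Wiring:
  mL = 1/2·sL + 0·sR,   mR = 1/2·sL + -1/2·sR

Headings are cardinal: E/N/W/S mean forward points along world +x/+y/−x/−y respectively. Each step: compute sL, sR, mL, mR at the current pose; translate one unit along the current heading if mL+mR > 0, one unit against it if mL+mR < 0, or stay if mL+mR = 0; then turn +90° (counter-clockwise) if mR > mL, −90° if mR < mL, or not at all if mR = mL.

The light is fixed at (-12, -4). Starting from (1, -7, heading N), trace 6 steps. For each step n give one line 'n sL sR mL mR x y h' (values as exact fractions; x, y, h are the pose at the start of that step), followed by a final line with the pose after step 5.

0 40/37 4/5 20/37 26/185 1 -7 N
1 160/197 32/41 80/197 128/8077 1 -6 E
2 80/117 80/89 40/117 -1120/10413 2 -6 S
3 32/37 160/173 16/37 -192/6401 2 -7 W
4 40/37 4/5 20/37 26/185 1 -7 N
5 160/197 32/41 80/197 128/8077 1 -6 E
final 2 -6 S

n=0: pose=(1,-7,N); sL=40/37, sR=4/5; mL=20/37, mR=26/185; mL+mR=126/185 → advance +1; mR−mL=-2/5 → turn -1·90°
n=1: pose=(1,-6,E); sL=160/197, sR=32/41; mL=80/197, mR=128/8077; mL+mR=3408/8077 → advance +1; mR−mL=-16/41 → turn -1·90°
n=2: pose=(2,-6,S); sL=80/117, sR=80/89; mL=40/117, mR=-1120/10413; mL+mR=2440/10413 → advance +1; mR−mL=-40/89 → turn -1·90°
n=3: pose=(2,-7,W); sL=32/37, sR=160/173; mL=16/37, mR=-192/6401; mL+mR=2576/6401 → advance +1; mR−mL=-80/173 → turn -1·90°
n=4: pose=(1,-7,N); sL=40/37, sR=4/5; mL=20/37, mR=26/185; mL+mR=126/185 → advance +1; mR−mL=-2/5 → turn -1·90°
n=5: pose=(1,-6,E); sL=160/197, sR=32/41; mL=80/197, mR=128/8077; mL+mR=3408/8077 → advance +1; mR−mL=-16/41 → turn -1·90°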